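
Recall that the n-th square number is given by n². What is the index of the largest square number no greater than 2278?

47

Solve n² ≤ 2278 for integer n.
n = 47 gives 2209 ≤ 2278, while n = 48 gives 2304 > 2278; so the answer is index 47.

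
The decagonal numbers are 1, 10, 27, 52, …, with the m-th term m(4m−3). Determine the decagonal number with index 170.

115090

170·(4·170 − 3) = 170·677 = 115090.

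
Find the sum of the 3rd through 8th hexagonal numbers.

365

Σ i(2i−1) = 2Σi² − Σi over i = 3..8.
Σi = 36 − 3 = 33 and Σi² = 204 − 5 = 199.
2·199 − 1·33 = 365.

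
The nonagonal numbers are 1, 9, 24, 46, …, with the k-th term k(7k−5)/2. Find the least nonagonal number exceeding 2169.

2301

Solve n(7n−5)/2 > 2169 for integer n.
The largest n with value ≤ 2169 is 25 (since 2125 ≤ 2169 < 2301), so the first above is n = 26, value 2301.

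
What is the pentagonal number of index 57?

4845

The 57th pentagonal number is n(3n−1)/2 with n = 57.
57·(3·57 − 1)/2 = 57·170/2 = 57·85 = 4845.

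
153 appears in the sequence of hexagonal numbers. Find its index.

Set n(2n−1) = 153, giving 2n² − n − 153 = 0.
The discriminant is 1 + 8·153 = 1225, and √1225 = 35.
So n = (1 + 35) / 4 = 36/4 = 9.

9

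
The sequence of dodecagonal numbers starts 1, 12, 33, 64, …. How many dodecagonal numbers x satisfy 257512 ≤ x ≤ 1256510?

The n-th dodecagonal number is n(5n−4).
Smallest index with value ≥ 257512: n = 228 (giving 259008).
Largest index with value ≤ 1256510: n = 501 (giving 1253001).
Indices 228 through 501: 274 terms.

274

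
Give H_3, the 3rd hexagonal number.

The 3rd hexagonal number is n(2n−1) with n = 3.
3·(2·3 − 1) = 3·5 = 15.

15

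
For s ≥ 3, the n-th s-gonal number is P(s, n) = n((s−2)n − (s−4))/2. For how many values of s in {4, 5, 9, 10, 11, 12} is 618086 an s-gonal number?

1

s = 4: P(4, 786) = 617796 and P(4, 787) = 619369; 618086 is not s-gonal.
s = 5: P(5, 642) = 617925 and P(5, 643) = 619852; 618086 is not s-gonal.
s = 9: P(9, 420) = 616350 and P(9, 421) = 619291; 618086 is not s-gonal.
s = 10: P(10, 393) = 616617 and P(10, 394) = 619762; 618086 is not s-gonal.
s = 11: P(11, 371) = 618086. ✓
s = 12: P(12, 351) = 614601 and P(12, 352) = 618112; 618086 is not s-gonal.
Hits: s ∈ {11} → 1.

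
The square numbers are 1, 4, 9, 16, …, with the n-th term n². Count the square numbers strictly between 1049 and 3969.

30

The n-th square number is n².
Smallest index with value > 1049: n = 33 (giving 1089).
Largest index with value < 3969: n = 62 (giving 3844).
Indices 33 through 62: 30 terms.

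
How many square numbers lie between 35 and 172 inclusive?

8

The n-th square number is n².
Smallest index with value ≥ 35: n = 6 (giving 36).
Largest index with value ≤ 172: n = 13 (giving 169).
Indices 6 through 13: 8 terms.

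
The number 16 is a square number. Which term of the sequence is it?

We need n² = 16, so n = √16 = 4.

4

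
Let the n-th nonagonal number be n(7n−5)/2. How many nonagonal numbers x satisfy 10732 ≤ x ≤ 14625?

The n-th nonagonal number is n(7n−5)/2.
Smallest index with value ≥ 10732: n = 56 (giving 10836).
Largest index with value ≤ 14625: n = 65 (giving 14625).
Indices 56 through 65: 10 terms.

10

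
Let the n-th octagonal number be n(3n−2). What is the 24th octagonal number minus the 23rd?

Consecutive octagonal numbers differ by 6n − 5: here 6·24 − 5 = 139.

139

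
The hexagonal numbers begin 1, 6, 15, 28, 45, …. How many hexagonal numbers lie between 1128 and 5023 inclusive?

The n-th hexagonal number is n(2n−1).
Smallest index with value ≥ 1128: n = 24 (giving 1128).
Largest index with value ≤ 5023: n = 50 (giving 4950).
Indices 24 through 50: 27 terms.

27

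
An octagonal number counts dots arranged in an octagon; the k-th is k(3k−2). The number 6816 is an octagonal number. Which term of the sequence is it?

Set n(3n−2) = 6816, giving 3n² − 2n − 6816 = 0.
So n = (2 + 286) / 6 = 288/6 = 48.

48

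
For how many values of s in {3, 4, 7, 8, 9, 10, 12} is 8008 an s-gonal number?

1

s = 3: P(3, 126) = 8001 and P(3, 127) = 8128; 8008 is not s-gonal.
s = 4: P(4, 89) = 7921 and P(4, 90) = 8100; 8008 is not s-gonal.
s = 7: P(7, 56) = 7756 and P(7, 57) = 8037; 8008 is not s-gonal.
s = 8: P(8, 52) = 8008. ✓
s = 9: P(9, 48) = 7944 and P(9, 49) = 8281; 8008 is not s-gonal.
s = 10: P(10, 45) = 7965 and P(10, 46) = 8326; 8008 is not s-gonal.
s = 12: P(12, 40) = 7840 and P(12, 41) = 8241; 8008 is not s-gonal.
Hits: s ∈ {8} → 1.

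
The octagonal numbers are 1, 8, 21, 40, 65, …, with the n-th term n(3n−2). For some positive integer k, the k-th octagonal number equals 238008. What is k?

282

Set n(3n−2) = 238008, giving 3n² − 2n − 238008 = 0.
The discriminant is 4 + 12·238008 = 2856100, and √2856100 = 1690.
So n = (2 + 1690) / 6 = 1692/6 = 282.
Check: 282·(3·282 − 2) = 238008. ✓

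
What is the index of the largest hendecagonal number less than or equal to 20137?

Solve n(9n−7)/2 ≤ 20137 for integer n.
n = 67 gives 19966 ≤ 20137, while n = 68 gives 20570 > 20137; so the answer is index 67.

67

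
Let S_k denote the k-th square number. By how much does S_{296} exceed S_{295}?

591

n² − (n−1)² = 2n − 1, so 296² − 295² = 2·296 − 1 = 591.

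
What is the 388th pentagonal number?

The 388th pentagonal number is n(3n−1)/2 with n = 388.
388·(3·388 − 1)/2 = 388·1163/2 = 225622.

225622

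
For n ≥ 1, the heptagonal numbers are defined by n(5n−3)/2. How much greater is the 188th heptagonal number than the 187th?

936

Consecutive heptagonal numbers differ by 5n − 4: here 5·188 − 4 = 936.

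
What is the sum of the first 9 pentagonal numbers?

Σ i(3i−1)/2 = (3Σi² − Σi) / 2 over i = 1..9.
Σi = 45 and Σi² = 285.
(3·285 − 1·45) / 2 = 810/2 = 405.

405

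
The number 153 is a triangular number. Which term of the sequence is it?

Set n(n+1)/2 = 153, giving n² + n − 306 = 0.
The discriminant is 1 + 8·153 = 1225, and √1225 = 35.
So n = (-1 + 35) / 2 = 34/2 = 17.

17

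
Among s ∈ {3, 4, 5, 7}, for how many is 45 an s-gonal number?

1

s = 3: P(3, 9) = 45. ✓
s = 4: P(4, 6) = 36 and P(4, 7) = 49; 45 is not s-gonal.
s = 5: P(5, 5) = 35 and P(5, 6) = 51; 45 is not s-gonal.
s = 7: P(7, 4) = 34 and P(7, 5) = 55; 45 is not s-gonal.
Hits: s ∈ {3} → 1.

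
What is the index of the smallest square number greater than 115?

Solve n² > 115 for integer n.
The largest n with value ≤ 115 is 10 (since 100 ≤ 115 < 121), so the first above is n = 11, value 121.

11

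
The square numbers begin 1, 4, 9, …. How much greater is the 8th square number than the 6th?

8² = 64 and 6² = 36.
Difference: 64 − 36 = 28.

28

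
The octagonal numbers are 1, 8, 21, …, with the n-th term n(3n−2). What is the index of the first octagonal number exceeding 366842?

351

Solve n(3n−2) > 366842 for integer n.
The largest n with value ≤ 366842 is 350 (since 366800 ≤ 366842 < 368901), so the first above is n = 351, value 368901.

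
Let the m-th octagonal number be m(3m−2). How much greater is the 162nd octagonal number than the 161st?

Consecutive octagonal numbers differ by 6n − 5: here 6·162 − 5 = 967.

967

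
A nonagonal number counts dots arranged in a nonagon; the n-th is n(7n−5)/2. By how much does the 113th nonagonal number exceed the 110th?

113·(7·113 − 5)/2 = 44409 and 110·(7·110 − 5)/2 = 42075.
Difference: 44409 − 42075 = 2334.

2334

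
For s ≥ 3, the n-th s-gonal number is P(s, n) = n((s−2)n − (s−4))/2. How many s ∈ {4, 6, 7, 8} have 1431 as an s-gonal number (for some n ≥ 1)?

s = 4: P(4, 37) = 1369 and P(4, 38) = 1444; 1431 is not s-gonal.
s = 6: P(6, 27) = 1431. ✓
s = 7: P(7, 24) = 1404 and P(7, 25) = 1525; 1431 is not s-gonal.
s = 8: P(8, 22) = 1408 and P(8, 23) = 1541; 1431 is not s-gonal.
Hits: s ∈ {6} → 1.

1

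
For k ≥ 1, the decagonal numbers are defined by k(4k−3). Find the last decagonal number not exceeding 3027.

2835

Solve n(4n−3) ≤ 3027 for integer n.
n = 27 gives 2835 ≤ 3027, while n = 28 gives 3052 > 3027; so the answer is 2835.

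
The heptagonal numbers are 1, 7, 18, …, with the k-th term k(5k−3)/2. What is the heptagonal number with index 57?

57·(5·57 − 3)/2 = 57·282/2 = 57·141 = 8037.

8037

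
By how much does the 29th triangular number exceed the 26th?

84

29·30/2 = 435 and 26·27/2 = 351.
Difference: 435 − 351 = 84.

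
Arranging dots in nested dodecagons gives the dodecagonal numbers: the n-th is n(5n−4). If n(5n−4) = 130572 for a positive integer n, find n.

162

Set n(5n−4) = 130572, giving 5n² − 4n − 130572 = 0.
So n = (4 + 1616) / 10 = 1620/10 = 162.
Check: 162·(5·162 − 4) = 130572. ✓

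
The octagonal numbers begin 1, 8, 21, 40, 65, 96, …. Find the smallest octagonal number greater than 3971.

Solve n(3n−2) > 3971 for integer n.
The largest n with value ≤ 3971 is 36 (since 3816 ≤ 3971 < 4033), so the first above is n = 37, value 4033.

4033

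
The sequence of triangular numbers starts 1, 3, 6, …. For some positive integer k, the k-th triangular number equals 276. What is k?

23

Set n(n+1)/2 = 276, giving n² + n − 552 = 0.
So n = (-1 + 47) / 2 = 46/2 = 23.
Check: 23·24/2 = 276. ✓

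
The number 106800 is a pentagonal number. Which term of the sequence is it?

Set n(3n−1)/2 = 106800, giving 3n² − n − 213600 = 0.
The discriminant is 1 + 24·106800 = 2563201, and √2563201 = 1601.
So n = (1 + 1601) / 6 = 1602/6 = 267.

267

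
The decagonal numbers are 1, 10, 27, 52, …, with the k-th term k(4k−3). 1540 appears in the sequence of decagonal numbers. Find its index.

Set n(4n−3) = 1540, giving 4n² − 3n − 1540 = 0.
The discriminant is 9 + 16·1540 = 24649, and √24649 = 157.
So n = (3 + 157) / 8 = 160/8 = 20.

20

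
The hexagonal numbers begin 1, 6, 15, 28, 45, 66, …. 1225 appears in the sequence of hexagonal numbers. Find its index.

Set n(2n−1) = 1225, giving 2n² − n − 1225 = 0.
So n = (1 + 99) / 4 = 100/4 = 25.
Check: 25·(2·25 − 1) = 1225. ✓

25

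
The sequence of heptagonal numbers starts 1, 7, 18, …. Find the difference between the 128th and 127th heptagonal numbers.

636

Consecutive heptagonal numbers differ by 5n − 4: here 5·128 − 4 = 636.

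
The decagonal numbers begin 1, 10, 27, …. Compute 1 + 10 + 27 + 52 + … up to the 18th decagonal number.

7923

Σ i(4i−3) = 4Σi² − 3Σi over i = 1..18.
Σi = 171 and Σi² = 2109.
4·2109 − 3·171 = 7923.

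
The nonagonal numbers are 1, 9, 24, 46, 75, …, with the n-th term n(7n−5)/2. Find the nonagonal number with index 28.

2674

The 28th nonagonal number is n(7n−5)/2 with n = 28.
28·(7·28 − 5)/2 = 28·191/2 = 2674.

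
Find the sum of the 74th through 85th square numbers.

75986

Σ_{i=74}^{85} i² = 208335 − 132349 = 75986.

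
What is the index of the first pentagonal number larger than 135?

Solve n(3n−1)/2 > 135 for integer n.
The largest n with value ≤ 135 is 9 (since 117 ≤ 135 < 145), so the first above is n = 10, value 145.

10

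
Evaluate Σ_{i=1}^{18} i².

2109

Σ_{i=1}^{18} i² = 18·19·37/6 = 2109.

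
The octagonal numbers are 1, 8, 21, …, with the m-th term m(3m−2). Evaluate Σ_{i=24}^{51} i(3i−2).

121506

Σ i(3i−2) = 3Σi² − 2Σi over i = 24..51.
Σi = 1326 − 276 = 1050 and Σi² = 45526 − 4324 = 41202.
3·41202 − 2·1050 = 121506.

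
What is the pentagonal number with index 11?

176

The 11th pentagonal number is n(3n−1)/2 with n = 11.
11·(3·11 − 1)/2 = 11·32/2 = 11·16 = 176.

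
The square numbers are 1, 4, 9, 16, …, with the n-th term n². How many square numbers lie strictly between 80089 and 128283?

The n-th square number is n².
Smallest index with value > 80089: n = 284 (giving 80656).
Largest index with value < 128283: n = 358 (giving 128164).
Indices 284 through 358: 75 terms.

75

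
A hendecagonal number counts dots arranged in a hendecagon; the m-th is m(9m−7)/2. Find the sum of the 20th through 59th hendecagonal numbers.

Σ i(9i−7)/2 = (9Σi² − 7Σi) / 2 over i = 20..59.
Σi = 1770 − 190 = 1580 and Σi² = 70210 − 2470 = 67740.
(9·67740 − 7·1580) / 2 = 598600/2 = 299300.

299300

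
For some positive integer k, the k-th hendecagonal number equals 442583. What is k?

Set n(9n−7)/2 = 442583, giving 9n² − 7n − 885166 = 0.
The discriminant is 49 + 72·442583 = 31866025, and √31866025 = 5645.
So n = (7 + 5645) / 18 = 5652/18 = 314.

314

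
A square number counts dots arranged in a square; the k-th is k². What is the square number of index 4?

16

The 4th square number is n² with n = 4.
4² = 16.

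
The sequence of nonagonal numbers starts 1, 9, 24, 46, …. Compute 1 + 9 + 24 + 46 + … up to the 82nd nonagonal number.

646570

Σ i(7i−5)/2 = (7Σi² − 5Σi) / 2 over i = 1..82.
Σi = 3403 and Σi² = 187165.
(7·187165 − 5·3403) / 2 = 1293140/2 = 646570.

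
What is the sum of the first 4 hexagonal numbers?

50

Σ i(2i−1) = 2Σi² − Σi over i = 1..4.
Σi = 10 and Σi² = 30.
2·30 − 1·10 = 50.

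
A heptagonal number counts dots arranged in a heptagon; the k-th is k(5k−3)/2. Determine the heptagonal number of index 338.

The 338th heptagonal number is n(5n−3)/2 with n = 338.
338·(5·338 − 3)/2 = 338·1687/2 = 285103.

285103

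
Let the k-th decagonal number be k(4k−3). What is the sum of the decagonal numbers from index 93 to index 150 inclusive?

3468719

Σ i(4i−3) = 4Σi² − 3Σi over i = 93..150.
Σi = 11325 − 4278 = 7047 and Σi² = 1136275 − 263810 = 872465.
4·872465 − 3·7047 = 3468719.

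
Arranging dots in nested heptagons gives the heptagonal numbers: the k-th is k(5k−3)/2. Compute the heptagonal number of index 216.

116316

The 216th heptagonal number is n(5n−3)/2 with n = 216.
216·(5·216 − 3)/2 = 216·1077/2 = 116316.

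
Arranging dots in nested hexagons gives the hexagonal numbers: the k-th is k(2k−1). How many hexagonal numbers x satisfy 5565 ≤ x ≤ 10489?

20

The n-th hexagonal number is n(2n−1).
Smallest index with value ≥ 5565: n = 53 (giving 5565).
Largest index with value ≤ 10489: n = 72 (giving 10296).
Indices 53 through 72: 20 terms.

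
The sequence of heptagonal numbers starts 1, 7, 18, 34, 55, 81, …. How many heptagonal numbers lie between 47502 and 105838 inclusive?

68

The n-th heptagonal number is n(5n−3)/2.
Smallest index with value ≥ 47502: n = 139 (giving 48094).
Largest index with value ≤ 105838: n = 206 (giving 105781).
Indices 139 through 206: 68 terms.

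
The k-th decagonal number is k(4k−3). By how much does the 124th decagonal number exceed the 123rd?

Consecutive decagonal numbers differ by 8n − 7: here 8·124 − 7 = 985.

985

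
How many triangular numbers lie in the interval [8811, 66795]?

The n-th triangular number is n(n+1)/2.
Smallest index with value ≥ 8811: n = 133 (giving 8911).
Largest index with value ≤ 66795: n = 365 (giving 66795).
Indices 133 through 365: 233 terms.

233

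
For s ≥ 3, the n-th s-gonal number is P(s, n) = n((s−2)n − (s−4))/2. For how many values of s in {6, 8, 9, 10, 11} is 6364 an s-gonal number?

1

s = 6: P(6, 56) = 6216 and P(6, 57) = 6441; 6364 is not s-gonal.
s = 8: P(8, 46) = 6256 and P(8, 47) = 6533; 6364 is not s-gonal.
s = 9: P(9, 43) = 6364. ✓
s = 10: P(10, 40) = 6280 and P(10, 41) = 6601; 6364 is not s-gonal.
s = 11: P(11, 37) = 6031 and P(11, 38) = 6365; 6364 is not s-gonal.
Hits: s ∈ {9} → 1.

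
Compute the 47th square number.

The 47th square number is n² with n = 47.
47² = 2209.

2209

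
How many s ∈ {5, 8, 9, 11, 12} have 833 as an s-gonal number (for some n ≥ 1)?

s = 5: P(5, 23) = 782 and P(5, 24) = 852; 833 is not s-gonal.
s = 8: P(8, 17) = 833. ✓
s = 9: P(9, 15) = 750 and P(9, 16) = 856; 833 is not s-gonal.
s = 11: P(11, 14) = 833. ✓
s = 12: P(12, 13) = 793 and P(12, 14) = 924; 833 is not s-gonal.
Hits: s ∈ {8, 11} → 2.

2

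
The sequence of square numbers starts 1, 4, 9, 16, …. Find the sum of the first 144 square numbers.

1005720

Σ_{i=1}^{144} i² = 144·145·289/6 = 1005720.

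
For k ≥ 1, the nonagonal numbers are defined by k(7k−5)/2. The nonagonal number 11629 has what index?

Set n(7n−5)/2 = 11629, giving 7n² − 5n − 23258 = 0.
The discriminant is 25 + 56·11629 = 651249, and √651249 = 807.
So n = (5 + 807) / 14 = 812/14 = 58.

58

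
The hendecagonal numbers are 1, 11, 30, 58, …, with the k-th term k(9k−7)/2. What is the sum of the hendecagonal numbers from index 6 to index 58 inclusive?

Σ i(9i−7)/2 = (9Σi² − 7Σi) / 2 over i = 6..58.
Σi = 1711 − 15 = 1696 and Σi² = 66729 − 55 = 66674.
(9·66674 − 7·1696) / 2 = 588194/2 = 294097.

294097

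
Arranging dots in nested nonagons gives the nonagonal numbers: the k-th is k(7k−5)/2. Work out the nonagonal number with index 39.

5226

The 39th nonagonal number is n(7n−5)/2 with n = 39.
39·(7·39 − 5)/2 = 39·268/2 = 39·134 = 5226.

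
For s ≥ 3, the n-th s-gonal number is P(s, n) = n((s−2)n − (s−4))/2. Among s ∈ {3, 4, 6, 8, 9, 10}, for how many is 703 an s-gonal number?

s = 3: P(3, 37) = 703. ✓
s = 4: P(4, 26) = 676 and P(4, 27) = 729; 703 is not s-gonal.
s = 6: P(6, 19) = 703. ✓
s = 8: P(8, 15) = 645 and P(8, 16) = 736; 703 is not s-gonal.
s = 9: P(9, 14) = 651 and P(9, 15) = 750; 703 is not s-gonal.
s = 10: P(10, 13) = 637 and P(10, 14) = 742; 703 is not s-gonal.
Hits: s ∈ {3, 6} → 2.

2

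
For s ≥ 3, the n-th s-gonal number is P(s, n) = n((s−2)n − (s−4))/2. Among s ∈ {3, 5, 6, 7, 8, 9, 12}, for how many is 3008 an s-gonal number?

s = 3: P(3, 77) = 3003 and P(3, 78) = 3081; 3008 is not s-gonal.
s = 5: P(5, 44) = 2882 and P(5, 45) = 3015; 3008 is not s-gonal.
s = 6: P(6, 39) = 3003 and P(6, 40) = 3160; 3008 is not s-gonal.
s = 7: P(7, 34) = 2839 and P(7, 35) = 3010; 3008 is not s-gonal.
s = 8: P(8, 32) = 3008. ✓
s = 9: P(9, 29) = 2871 and P(9, 30) = 3075; 3008 is not s-gonal.
s = 12: P(12, 24) = 2784 and P(12, 25) = 3025; 3008 is not s-gonal.
Hits: s ∈ {8} → 1.

1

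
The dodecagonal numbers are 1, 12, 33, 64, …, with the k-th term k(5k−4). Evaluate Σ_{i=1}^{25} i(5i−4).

26325

Σ i(5i−4) = 5Σi² − 4Σi over i = 1..25.
Σi = 325 and Σi² = 5525.
5·5525 − 4·325 = 26325.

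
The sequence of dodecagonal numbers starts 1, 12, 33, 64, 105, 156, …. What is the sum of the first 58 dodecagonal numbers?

326801

Σ i(5i−4) = 5Σi² − 4Σi over i = 1..58.
Σi = 1711 and Σi² = 66729.
5·66729 − 4·1711 = 326801.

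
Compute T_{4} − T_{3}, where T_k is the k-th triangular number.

4

Consecutive triangular numbers differ by n: T_{4} − T_{3} = 4.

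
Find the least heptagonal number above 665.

Solve n(5n−3)/2 > 665 for integer n.
The largest n with value ≤ 665 is 16 (since 616 ≤ 665 < 697), so the first above is n = 17, value 697.

697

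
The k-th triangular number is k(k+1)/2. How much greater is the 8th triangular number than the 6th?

8·9/2 = 36 and 6·7/2 = 21.
Difference: 36 − 21 = 15.

15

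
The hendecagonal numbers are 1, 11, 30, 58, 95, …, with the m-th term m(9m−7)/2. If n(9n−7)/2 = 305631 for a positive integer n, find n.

Set n(9n−7)/2 = 305631, giving 9n² − 7n − 611262 = 0.
The discriminant is 49 + 72·305631 = 22005481, and √22005481 = 4691.
So n = (7 + 4691) / 18 = 4698/18 = 261.

261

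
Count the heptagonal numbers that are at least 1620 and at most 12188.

The n-th heptagonal number is n(5n−3)/2.
Smallest index with value ≥ 1620: n = 26 (giving 1651).
Largest index with value ≤ 12188: n = 70 (giving 12145).
Indices 26 through 70: 45 terms.

45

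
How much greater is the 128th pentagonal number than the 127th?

382

Consecutive pentagonal numbers differ by 3n − 2: here 3·128 − 2 = 382.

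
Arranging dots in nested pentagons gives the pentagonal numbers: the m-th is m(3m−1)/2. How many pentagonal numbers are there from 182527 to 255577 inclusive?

64

The n-th pentagonal number is n(3n−1)/2.
Smallest index with value ≥ 182527: n = 349 (giving 182527).
Largest index with value ≤ 255577: n = 412 (giving 254410).
Indices 349 through 412: 64 terms.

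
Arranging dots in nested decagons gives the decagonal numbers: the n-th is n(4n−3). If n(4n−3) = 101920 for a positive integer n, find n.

Set n(4n−3) = 101920, giving 4n² − 3n − 101920 = 0.
The discriminant is 9 + 16·101920 = 1630729, and √1630729 = 1277.
So n = (3 + 1277) / 8 = 1280/8 = 160.

160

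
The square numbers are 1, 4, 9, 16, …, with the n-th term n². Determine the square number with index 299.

The 299th square number is n² with n = 299.
299² = 89401.

89401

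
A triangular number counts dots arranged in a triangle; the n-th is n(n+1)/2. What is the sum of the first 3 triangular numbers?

Σ i(i+1)/2 = (Σi² + Σi) / 2 over i = 1..3.
Σi = 6 and Σi² = 14.
(1·14 + 1·6) / 2 = 20/2 = 10.

10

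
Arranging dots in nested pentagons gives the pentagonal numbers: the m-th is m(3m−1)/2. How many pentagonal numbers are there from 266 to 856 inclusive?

The n-th pentagonal number is n(3n−1)/2.
Smallest index with value ≥ 266: n = 14 (giving 287).
Largest index with value ≤ 856: n = 24 (giving 852).
Indices 14 through 24: 11 terms.

11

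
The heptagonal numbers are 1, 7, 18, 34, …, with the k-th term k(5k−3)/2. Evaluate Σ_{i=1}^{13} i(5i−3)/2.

Σ i(5i−3)/2 = (5Σi² − 3Σi) / 2 over i = 1..13.
Σi = 91 and Σi² = 819.
(5·819 − 3·91) / 2 = 3822/2 = 1911.

1911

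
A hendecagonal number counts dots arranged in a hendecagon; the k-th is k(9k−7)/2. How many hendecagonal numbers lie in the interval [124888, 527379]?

176

The n-th hendecagonal number is n(9n−7)/2.
Smallest index with value ≥ 124888: n = 167 (giving 124916).
Largest index with value ≤ 527379: n = 342 (giving 525141).
Indices 167 through 342: 176 terms.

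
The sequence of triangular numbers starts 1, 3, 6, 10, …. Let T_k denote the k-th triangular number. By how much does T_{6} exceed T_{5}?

6

Consecutive triangular numbers differ by n: T_{6} − T_{5} = 6.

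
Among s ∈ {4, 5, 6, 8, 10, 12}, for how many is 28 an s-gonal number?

1

s = 4: P(4, 5) = 25 and P(4, 6) = 36; 28 is not s-gonal.
s = 5: P(5, 4) = 22 and P(5, 5) = 35; 28 is not s-gonal.
s = 6: P(6, 4) = 28. ✓
s = 8: P(8, 3) = 21 and P(8, 4) = 40; 28 is not s-gonal.
s = 10: P(10, 3) = 27 and P(10, 4) = 52; 28 is not s-gonal.
s = 12: P(12, 2) = 12 and P(12, 3) = 33; 28 is not s-gonal.
Hits: s ∈ {6} → 1.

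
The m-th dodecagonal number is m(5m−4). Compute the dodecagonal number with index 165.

The 165th dodecagonal number is n(5n−4) with n = 165.
165·(5·165 − 4) = 165·821 = 135465.

135465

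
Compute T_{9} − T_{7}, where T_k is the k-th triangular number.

17

9·10/2 = 45 and 7·8/2 = 28.
Difference: 45 − 28 = 17.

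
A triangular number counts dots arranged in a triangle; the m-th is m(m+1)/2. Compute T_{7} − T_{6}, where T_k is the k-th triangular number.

Consecutive triangular numbers differ by n: T_{7} − T_{6} = 7.

7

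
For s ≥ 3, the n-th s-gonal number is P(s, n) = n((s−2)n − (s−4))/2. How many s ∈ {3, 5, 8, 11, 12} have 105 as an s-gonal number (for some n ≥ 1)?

s = 3: P(3, 14) = 105. ✓
s = 5: P(5, 8) = 92 and P(5, 9) = 117; 105 is not s-gonal.
s = 8: P(8, 6) = 96 and P(8, 7) = 133; 105 is not s-gonal.
s = 11: P(11, 5) = 95 and P(11, 6) = 141; 105 is not s-gonal.
s = 12: P(12, 5) = 105. ✓
Hits: s ∈ {3, 12} → 2.

2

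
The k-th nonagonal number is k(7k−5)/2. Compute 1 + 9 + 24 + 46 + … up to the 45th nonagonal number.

Σ i(7i−5)/2 = (7Σi² − 5Σi) / 2 over i = 1..45.
Σi = 1035 and Σi² = 31395.
(7·31395 − 5·1035) / 2 = 214590/2 = 107295.

107295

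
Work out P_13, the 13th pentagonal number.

247

The 13th pentagonal number is n(3n−1)/2 with n = 13.
13·(3·13 − 1)/2 = 13·38/2 = 13·19 = 247.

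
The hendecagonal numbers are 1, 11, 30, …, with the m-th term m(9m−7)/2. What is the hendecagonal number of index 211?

199606

The 211th hendecagonal number is n(9n−7)/2 with n = 211.
211·(9·211 − 7)/2 = 211·1892/2 = 211·946 = 199606.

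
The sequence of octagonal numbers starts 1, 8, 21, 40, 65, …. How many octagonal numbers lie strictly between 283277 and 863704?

The n-th octagonal number is n(3n−2).
Smallest index with value > 283277: n = 308 (giving 283976).
Largest index with value < 863704: n = 536 (giving 860816).
Indices 308 through 536: 229 terms.

229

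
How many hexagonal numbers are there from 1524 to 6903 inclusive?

32

The n-th hexagonal number is n(2n−1).
Smallest index with value ≥ 1524: n = 28 (giving 1540).
Largest index with value ≤ 6903: n = 59 (giving 6903).
Indices 28 through 59: 32 terms.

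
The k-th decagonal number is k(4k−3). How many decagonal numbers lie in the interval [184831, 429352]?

The n-th decagonal number is n(4n−3).
Smallest index with value ≥ 184831: n = 216 (giving 185976).
Largest index with value ≤ 429352: n = 328 (giving 429352).
Indices 216 through 328: 113 terms.

113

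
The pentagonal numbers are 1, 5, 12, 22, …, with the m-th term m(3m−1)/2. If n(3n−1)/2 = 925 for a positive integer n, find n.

25

Set n(3n−1)/2 = 925, giving 3n² − n − 1850 = 0.
The discriminant is 1 + 24·925 = 22201, and √22201 = 149.
So n = (1 + 149) / 6 = 150/6 = 25.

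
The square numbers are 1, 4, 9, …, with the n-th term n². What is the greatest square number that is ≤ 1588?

1521

Solve n² ≤ 1588 for integer n.
n = 39 gives 1521 ≤ 1588, while n = 40 gives 1600 > 1588; so the answer is 1521.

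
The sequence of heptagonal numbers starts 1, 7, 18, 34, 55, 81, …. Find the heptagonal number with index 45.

45·(5·45 − 3)/2 = 45·222/2 = 45·111 = 4995.

4995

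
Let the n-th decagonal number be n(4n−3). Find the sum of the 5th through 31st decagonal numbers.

Σ i(4i−3) = 4Σi² − 3Σi over i = 5..31.
Σi = 496 − 10 = 486 and Σi² = 10416 − 30 = 10386.
4·10386 − 3·486 = 40086.

40086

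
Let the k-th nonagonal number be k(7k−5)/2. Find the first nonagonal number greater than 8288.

Solve n(7n−5)/2 > 8288 for integer n.
The largest n with value ≤ 8288 is 49 (since 8281 ≤ 8288 < 8625), so the first above is n = 50, value 8625.

8625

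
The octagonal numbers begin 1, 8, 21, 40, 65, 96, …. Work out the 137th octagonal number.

The 137th octagonal number is n(3n−2) with n = 137.
137·(3·137 − 2) = 137·409 = 56033.

56033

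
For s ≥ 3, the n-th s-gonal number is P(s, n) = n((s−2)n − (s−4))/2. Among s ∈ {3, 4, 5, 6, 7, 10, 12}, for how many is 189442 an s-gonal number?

1

s = 3: P(3, 615) = 189420 and P(3, 616) = 190036; 189442 is not s-gonal.
s = 4: P(4, 435) = 189225 and P(4, 436) = 190096; 189442 is not s-gonal.
s = 5: P(5, 355) = 188860 and P(5, 356) = 189926; 189442 is not s-gonal.
s = 6: P(6, 308) = 189420 and P(6, 309) = 190653; 189442 is not s-gonal.
s = 7: P(7, 275) = 188650 and P(7, 276) = 190026; 189442 is not s-gonal.
s = 10: P(10, 218) = 189442. ✓
s = 12: P(12, 195) = 189345 and P(12, 196) = 191296; 189442 is not s-gonal.
Hits: s ∈ {10} → 1.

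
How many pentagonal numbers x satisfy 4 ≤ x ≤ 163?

9

The n-th pentagonal number is n(3n−1)/2.
Smallest index with value ≥ 4: n = 2 (giving 5).
Largest index with value ≤ 163: n = 10 (giving 145).
Indices 2 through 10: 9 terms.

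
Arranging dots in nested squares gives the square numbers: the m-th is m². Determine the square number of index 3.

The 3rd square number is n² with n = 3.
3² = 9.

9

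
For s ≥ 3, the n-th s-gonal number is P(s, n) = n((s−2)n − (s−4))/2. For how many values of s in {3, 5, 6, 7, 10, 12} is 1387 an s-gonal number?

1

s = 3: P(3, 52) = 1378 and P(3, 53) = 1431; 1387 is not s-gonal.
s = 5: P(5, 30) = 1335 and P(5, 31) = 1426; 1387 is not s-gonal.
s = 6: P(6, 26) = 1326 and P(6, 27) = 1431; 1387 is not s-gonal.
s = 7: P(7, 23) = 1288 and P(7, 24) = 1404; 1387 is not s-gonal.
s = 10: P(10, 19) = 1387. ✓
s = 12: P(12, 17) = 1377 and P(12, 18) = 1548; 1387 is not s-gonal.
Hits: s ∈ {10} → 1.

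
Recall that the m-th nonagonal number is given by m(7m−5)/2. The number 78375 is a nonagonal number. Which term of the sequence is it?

150

Set n(7n−5)/2 = 78375, giving 7n² − 5n − 156750 = 0.
The discriminant is 25 + 56·78375 = 4389025, and √4389025 = 2095.
So n = (5 + 2095) / 14 = 2100/14 = 150.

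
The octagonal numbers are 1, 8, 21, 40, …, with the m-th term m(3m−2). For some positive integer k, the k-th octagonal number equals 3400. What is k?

34

Set n(3n−2) = 3400, giving 3n² − 2n − 3400 = 0.
The discriminant is 4 + 12·3400 = 40804, and √40804 = 202.
So n = (2 + 202) / 6 = 204/6 = 34.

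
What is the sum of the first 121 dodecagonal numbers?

2959781

Σ i(5i−4) = 5Σi² − 4Σi over i = 1..121.
Σi = 7381 and Σi² = 597861.
5·597861 − 4·7381 = 2959781.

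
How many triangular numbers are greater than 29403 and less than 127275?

262

The n-th triangular number is n(n+1)/2.
Smallest index with value > 29403: n = 243 (giving 29646).
Largest index with value < 127275: n = 504 (giving 127260).
Indices 243 through 504: 262 terms.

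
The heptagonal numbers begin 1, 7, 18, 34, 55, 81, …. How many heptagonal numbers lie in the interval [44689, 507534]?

317

The n-th heptagonal number is n(5n−3)/2.
Smallest index with value ≥ 44689: n = 134 (giving 44689).
Largest index with value ≤ 507534: n = 450 (giving 505575).
Indices 134 through 450: 317 terms.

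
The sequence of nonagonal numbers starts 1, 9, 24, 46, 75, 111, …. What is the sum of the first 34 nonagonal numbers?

46410

Σ i(7i−5)/2 = (7Σi² − 5Σi) / 2 over i = 1..34.
Σi = 595 and Σi² = 13685.
(7·13685 − 5·595) / 2 = 92820/2 = 46410.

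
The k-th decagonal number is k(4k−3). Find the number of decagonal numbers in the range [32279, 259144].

164

The n-th decagonal number is n(4n−3).
Smallest index with value ≥ 32279: n = 91 (giving 32851).
Largest index with value ≤ 259144: n = 254 (giving 257302).
Indices 91 through 254: 164 terms.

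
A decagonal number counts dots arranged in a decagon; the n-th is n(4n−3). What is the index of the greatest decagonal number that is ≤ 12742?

Solve n(4n−3) ≤ 12742 for integer n.
n = 56 gives 12376 ≤ 12742, while n = 57 gives 12825 > 12742; so the answer is index 56.

56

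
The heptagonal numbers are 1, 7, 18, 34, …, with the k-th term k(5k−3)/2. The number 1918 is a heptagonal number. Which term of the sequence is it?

Set n(5n−3)/2 = 1918, giving 5n² − 3n − 3836 = 0.
The discriminant is 9 + 40·1918 = 76729, and √76729 = 277.
So n = (3 + 277) / 10 = 280/10 = 28.

28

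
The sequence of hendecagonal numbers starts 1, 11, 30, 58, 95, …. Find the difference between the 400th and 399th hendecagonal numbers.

3592

Consecutive hendecagonal numbers differ by 9n − 8: here 9·400 − 8 = 3592.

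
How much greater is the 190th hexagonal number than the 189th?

757

Consecutive hexagonal numbers differ by 4n − 3: here 4·190 − 3 = 757.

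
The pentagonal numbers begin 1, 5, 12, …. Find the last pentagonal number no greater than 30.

Solve n(3n−1)/2 ≤ 30 for integer n.
n = 4 gives 22 ≤ 30, while n = 5 gives 35 > 30; so the answer is 22.

22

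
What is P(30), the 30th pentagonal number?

1335

The 30th pentagonal number is n(3n−1)/2 with n = 30.
30·(3·30 − 1)/2 = 30·89/2 = 1335.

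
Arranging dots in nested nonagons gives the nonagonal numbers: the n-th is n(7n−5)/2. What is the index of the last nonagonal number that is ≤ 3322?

Solve n(7n−5)/2 ≤ 3322 for integer n.
n = 31 gives 3286 ≤ 3322, while n = 32 gives 3504 > 3322; so the answer is index 31.

31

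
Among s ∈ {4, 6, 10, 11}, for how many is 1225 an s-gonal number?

s = 4: P(4, 35) = 1225. ✓
s = 6: P(6, 25) = 1225. ✓
s = 10: P(10, 17) = 1105 and P(10, 18) = 1242; 1225 is not s-gonal.
s = 11: P(11, 16) = 1096 and P(11, 17) = 1241; 1225 is not s-gonal.
Hits: s ∈ {4, 6} → 2.

2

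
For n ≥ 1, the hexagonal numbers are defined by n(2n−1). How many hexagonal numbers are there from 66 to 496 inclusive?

11

The n-th hexagonal number is n(2n−1).
Smallest index with value ≥ 66: n = 6 (giving 66).
Largest index with value ≤ 496: n = 16 (giving 496).
Indices 6 through 16: 11 terms.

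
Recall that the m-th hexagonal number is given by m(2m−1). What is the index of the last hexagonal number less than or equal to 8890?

66

Solve n(2n−1) ≤ 8890 for integer n.
n = 66 gives 8646 ≤ 8890, while n = 67 gives 8911 > 8890; so the answer is index 66.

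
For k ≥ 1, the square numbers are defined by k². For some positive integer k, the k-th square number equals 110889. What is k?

We need n² = 110889, so n = √110889 = 333.

333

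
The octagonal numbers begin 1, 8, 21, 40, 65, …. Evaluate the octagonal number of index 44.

The 44th octagonal number is n(3n−2) with n = 44.
44·(3·44 − 2) = 44·130 = 5720.

5720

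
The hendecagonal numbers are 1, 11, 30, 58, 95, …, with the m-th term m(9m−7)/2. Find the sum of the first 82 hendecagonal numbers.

830332

Σ i(9i−7)/2 = (9Σi² − 7Σi) / 2 over i = 1..82.
Σi = 3403 and Σi² = 187165.
(9·187165 − 7·3403) / 2 = 1660664/2 = 830332.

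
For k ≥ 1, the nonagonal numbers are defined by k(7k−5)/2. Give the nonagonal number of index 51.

8976

The 51st nonagonal number is n(7n−5)/2 with n = 51.
51·(7·51 − 5)/2 = 51·352/2 = 51·176 = 8976.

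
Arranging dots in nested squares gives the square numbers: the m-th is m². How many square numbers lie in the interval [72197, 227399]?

208

The n-th square number is n².
Smallest index with value ≥ 72197: n = 269 (giving 72361).
Largest index with value ≤ 227399: n = 476 (giving 226576).
Indices 269 through 476: 208 terms.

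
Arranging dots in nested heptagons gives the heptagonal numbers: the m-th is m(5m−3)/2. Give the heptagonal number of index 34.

2839

The 34th heptagonal number is n(5n−3)/2 with n = 34.
34·(5·34 − 3)/2 = 34·167/2 = 2839.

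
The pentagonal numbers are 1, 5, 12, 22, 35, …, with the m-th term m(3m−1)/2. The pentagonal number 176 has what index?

11

Set n(3n−1)/2 = 176, giving 3n² − n − 352 = 0.
The discriminant is 1 + 24·176 = 4225, and √4225 = 65.
So n = (1 + 65) / 6 = 66/6 = 11.
Check: 11·(3·11 − 1)/2 = 176. ✓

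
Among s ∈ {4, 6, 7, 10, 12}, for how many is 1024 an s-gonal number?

1

s = 4: P(4, 32) = 1024. ✓
s = 6: P(6, 22) = 946 and P(6, 23) = 1035; 1024 is not s-gonal.
s = 7: P(7, 20) = 970 and P(7, 21) = 1071; 1024 is not s-gonal.
s = 10: P(10, 16) = 976 and P(10, 17) = 1105; 1024 is not s-gonal.
s = 12: P(12, 14) = 924 and P(12, 15) = 1065; 1024 is not s-gonal.
Hits: s ∈ {4} → 1.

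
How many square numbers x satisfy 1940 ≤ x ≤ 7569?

The n-th square number is n².
Smallest index with value ≥ 1940: n = 45 (giving 2025).
Largest index with value ≤ 7569: n = 87 (giving 7569).
Indices 45 through 87: 43 terms.

43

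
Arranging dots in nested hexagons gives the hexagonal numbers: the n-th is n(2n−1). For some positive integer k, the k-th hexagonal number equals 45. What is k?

5

Set n(2n−1) = 45, giving 2n² − n − 45 = 0.
The discriminant is 1 + 8·45 = 361, and √361 = 19.
So n = (1 + 19) / 4 = 20/4 = 5.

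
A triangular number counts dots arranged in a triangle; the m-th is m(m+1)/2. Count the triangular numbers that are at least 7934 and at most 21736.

The n-th triangular number is n(n+1)/2.
Smallest index with value ≥ 7934: n = 126 (giving 8001).
Largest index with value ≤ 21736: n = 208 (giving 21736).
Indices 126 through 208: 83 terms.

83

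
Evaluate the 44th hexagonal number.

The 44th hexagonal number is n(2n−1) with n = 44.
44·(2·44 − 1) = 44·87 = 3828.

3828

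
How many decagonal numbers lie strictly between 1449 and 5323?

The n-th decagonal number is n(4n−3).
Smallest index with value > 1449: n = 20 (giving 1540).
Largest index with value < 5323: n = 36 (giving 5076).
Indices 20 through 36: 17 terms.

17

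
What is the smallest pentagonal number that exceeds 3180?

3290

Solve n(3n−1)/2 > 3180 for integer n.
The largest n with value ≤ 3180 is 46 (since 3151 ≤ 3180 < 3290), so the first above is n = 47, value 3290.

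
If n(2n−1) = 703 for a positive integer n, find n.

19

Set n(2n−1) = 703, giving 2n² − n − 703 = 0.
The discriminant is 1 + 8·703 = 5625, and √5625 = 75.
So n = (1 + 75) / 4 = 76/4 = 19.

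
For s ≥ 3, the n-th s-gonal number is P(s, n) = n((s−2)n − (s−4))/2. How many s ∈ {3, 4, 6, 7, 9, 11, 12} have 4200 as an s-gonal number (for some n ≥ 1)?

1

s = 3: P(3, 91) = 4186 and P(3, 92) = 4278; 4200 is not s-gonal.
s = 4: P(4, 64) = 4096 and P(4, 65) = 4225; 4200 is not s-gonal.
s = 6: P(6, 46) = 4186 and P(6, 47) = 4371; 4200 is not s-gonal.
s = 7: P(7, 41) = 4141 and P(7, 42) = 4347; 4200 is not s-gonal.
s = 9: P(9, 35) = 4200. ✓
s = 11: P(11, 30) = 3945 and P(11, 31) = 4216; 4200 is not s-gonal.
s = 12: P(12, 29) = 4089 and P(12, 30) = 4380; 4200 is not s-gonal.
Hits: s ∈ {9} → 1.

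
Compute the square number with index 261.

68121

261² = 68121.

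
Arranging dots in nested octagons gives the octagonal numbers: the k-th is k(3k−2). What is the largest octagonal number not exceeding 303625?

Solve n(3n−2) ≤ 303625 for integer n.
n = 318 gives 302736 ≤ 303625, while n = 319 gives 304645 > 303625; so the answer is 302736.

302736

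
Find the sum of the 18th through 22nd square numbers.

2010

Σ_{i=18}^{22} i² = 3795 − 1785 = 2010.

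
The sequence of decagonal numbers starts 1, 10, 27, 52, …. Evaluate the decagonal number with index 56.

The 56th decagonal number is n(4n−3) with n = 56.
56·(4·56 − 3) = 56·221 = 12376.

12376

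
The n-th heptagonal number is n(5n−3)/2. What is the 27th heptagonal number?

1782

The 27th heptagonal number is n(5n−3)/2 with n = 27.
27·(5·27 − 3)/2 = 27·132/2 = 27·66 = 1782.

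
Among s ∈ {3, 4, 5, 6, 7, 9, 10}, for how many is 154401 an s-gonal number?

s = 3: P(3, 555) = 154290 and P(3, 556) = 154846; 154401 is not s-gonal.
s = 4: P(4, 392) = 153664 and P(4, 393) = 154449; 154401 is not s-gonal.
s = 5: P(5, 321) = 154401. ✓
s = 6: P(6, 278) = 154290 and P(6, 279) = 155403; 154401 is not s-gonal.
s = 7: P(7, 248) = 153388 and P(7, 249) = 154629; 154401 is not s-gonal.
s = 9: P(9, 210) = 153825 and P(9, 211) = 155296; 154401 is not s-gonal.
s = 10: P(10, 196) = 153076 and P(10, 197) = 154645; 154401 is not s-gonal.
Hits: s ∈ {5} → 1.

1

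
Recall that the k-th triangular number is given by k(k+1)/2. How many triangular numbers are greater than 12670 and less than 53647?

169

The n-th triangular number is n(n+1)/2.
Smallest index with value > 12670: n = 159 (giving 12720).
Largest index with value < 53647: n = 327 (giving 53628).
Indices 159 through 327: 169 terms.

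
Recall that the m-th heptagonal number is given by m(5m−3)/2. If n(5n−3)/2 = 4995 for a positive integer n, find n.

Set n(5n−3)/2 = 4995, giving 5n² − 3n − 9990 = 0.
So n = (3 + 447) / 10 = 450/10 = 45.

45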